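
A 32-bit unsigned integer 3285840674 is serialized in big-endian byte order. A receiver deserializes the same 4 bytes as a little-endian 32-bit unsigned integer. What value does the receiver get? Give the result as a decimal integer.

586406339

3285840674 in 32-bit hexadecimal is 0xC3D9F322.
Stored big-endian, the bytes at ascending addresses are C3 D9 F3 22.
Read back as little-endian, the first byte is least significant, giving 0x22F3D9C3.
0x22F3D9C3 = 586406339.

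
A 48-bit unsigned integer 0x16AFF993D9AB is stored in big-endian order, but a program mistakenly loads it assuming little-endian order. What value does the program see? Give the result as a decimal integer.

Stored big-endian, the bytes at ascending addresses are 16 AF F9 93 D9 AB.
Read back as little-endian, the first byte is least significant, giving 0xABD993F9AF16.
0xABD993F9AF16 = 188950978866966.

188950978866966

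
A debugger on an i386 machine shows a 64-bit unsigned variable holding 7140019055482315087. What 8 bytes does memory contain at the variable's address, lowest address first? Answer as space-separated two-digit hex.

7140019055482315087 in hexadecimal, padded to 64 bits, is 0x63167180638B214F.
Split into bytes (most-significant first): 63 16 71 80 63 8B 21 4F.
In little-endian order the low byte comes first in memory.
So at ascending addresses the bytes are 4F 21 8B 63 80 71 16 63.

4F 21 8B 63 80 71 16 63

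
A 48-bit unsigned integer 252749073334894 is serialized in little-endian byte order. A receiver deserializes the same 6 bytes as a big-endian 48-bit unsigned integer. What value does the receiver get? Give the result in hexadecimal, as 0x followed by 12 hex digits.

0x6EC2BBBADFE5

252749073334894 in 48-bit hexadecimal is 0xE5DFBABBC26E.
Stored little-endian, the bytes at ascending addresses are 6E C2 BB BA DF E5.
Read back as big-endian, the last byte is least significant, giving 0x6EC2BBBADFE5.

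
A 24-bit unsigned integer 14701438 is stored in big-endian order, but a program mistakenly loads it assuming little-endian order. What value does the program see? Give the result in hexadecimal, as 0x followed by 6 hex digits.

14701438 in 24-bit hexadecimal is 0xE0537E.
Stored big-endian, the bytes at ascending addresses are E0 53 7E.
Read back as little-endian, the first byte is least significant, giving 0x7E53E0.

0x7E53E0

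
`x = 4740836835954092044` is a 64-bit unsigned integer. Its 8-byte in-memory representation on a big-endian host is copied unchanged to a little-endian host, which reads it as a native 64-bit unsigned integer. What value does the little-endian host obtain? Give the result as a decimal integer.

894001883588708929

4740836835954092044 in 64-bit hexadecimal is 0x41CAD5FBF921680C.
Stored big-endian, the bytes at ascending addresses are 41 CA D5 FB F9 21 68 0C.
Read back as little-endian, the first byte is least significant, giving 0x0C6821F9FBD5CA41.
0x0C6821F9FBD5CA41 = 894001883588708929.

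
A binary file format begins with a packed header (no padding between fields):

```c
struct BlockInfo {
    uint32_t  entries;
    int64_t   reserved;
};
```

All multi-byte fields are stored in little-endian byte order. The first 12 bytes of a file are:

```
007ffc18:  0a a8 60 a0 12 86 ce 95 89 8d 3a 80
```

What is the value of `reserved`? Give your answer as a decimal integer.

`reserved` follows `entries` (4 bytes), so it starts at byte offset 4 and occupies 8 bytes.
Bytes at offsets 4..11: 12 86 CE 95 89 8D 3A 80.
Little-endian stores the least-significant byte at the lowest address.
Reassemble most-significant byte first: 80 3A 8D 89 95 CE 86 12 → 0x803A8D8995CE8612.
Top bit is set, so as a signed 64-bit value this is 0x803A8D8995CE8612 − 2^64 = -9206890866142181870.

-9206890866142181870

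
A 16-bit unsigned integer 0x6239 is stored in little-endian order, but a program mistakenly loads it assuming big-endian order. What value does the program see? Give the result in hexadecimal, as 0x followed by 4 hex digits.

0x3962

Stored little-endian, the bytes at ascending addresses are 39 62.
Read back as big-endian, the last byte is least significant, giving 0x3962.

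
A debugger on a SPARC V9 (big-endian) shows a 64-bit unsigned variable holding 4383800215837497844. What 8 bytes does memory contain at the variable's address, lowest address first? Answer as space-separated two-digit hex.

4383800215837497844 in hexadecimal, padded to 64 bits, is 0x3CD66311E74659F4.
Split into bytes (most-significant first): 3C D6 63 11 E7 46 59 F4.
Big-endian stores the most-significant byte at the lowest address.
So the memory order matches the most-significant-first order: 3C D6 63 11 E7 46 59 F4.

3C D6 63 11 E7 46 59 F4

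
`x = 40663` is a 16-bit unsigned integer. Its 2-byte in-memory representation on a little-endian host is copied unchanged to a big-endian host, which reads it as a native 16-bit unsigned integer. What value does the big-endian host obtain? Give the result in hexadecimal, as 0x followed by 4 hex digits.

40663 in 16-bit hexadecimal is 0x9ED7.
Stored little-endian, the bytes at ascending addresses are D7 9E.
Read back as big-endian, the last byte is least significant, giving 0xD79E.

0xD79E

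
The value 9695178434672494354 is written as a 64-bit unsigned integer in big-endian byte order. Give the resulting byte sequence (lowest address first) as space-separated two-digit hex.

9695178434672494354 in hexadecimal, padded to 64 bits, is 0x868C316B48AE8712.
Split into bytes (most-significant first): 86 8C 31 6B 48 AE 87 12.
Big-endian: lowest address holds the most-significant byte.
So the memory order matches the most-significant-first order: 86 8C 31 6B 48 AE 87 12.

86 8C 31 6B 48 AE 87 12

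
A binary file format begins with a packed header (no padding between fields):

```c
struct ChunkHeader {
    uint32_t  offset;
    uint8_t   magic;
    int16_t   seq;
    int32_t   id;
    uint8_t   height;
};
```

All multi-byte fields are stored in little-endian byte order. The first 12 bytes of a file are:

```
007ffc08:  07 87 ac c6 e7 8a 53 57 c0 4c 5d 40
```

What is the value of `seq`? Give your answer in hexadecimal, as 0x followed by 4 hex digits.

`seq` follows `offset` (4 B), `magic` (1 B), so it starts at offset 4 + 1 = 5 and occupies 2 bytes.
Bytes at offsets 5..6: 8A 53.
Little-endian: lowest address holds the least-significant byte.
Reassemble most-significant byte first: 53 8A → 0x538A.

0x538A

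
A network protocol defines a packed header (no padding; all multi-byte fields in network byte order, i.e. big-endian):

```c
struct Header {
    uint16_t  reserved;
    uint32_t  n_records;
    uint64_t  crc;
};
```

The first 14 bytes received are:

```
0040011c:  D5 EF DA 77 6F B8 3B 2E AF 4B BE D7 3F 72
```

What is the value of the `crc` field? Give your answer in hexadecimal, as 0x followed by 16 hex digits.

0x3B2EAF4BBED73F72

`crc` follows `reserved` (2 B), `n_records` (4 B), so it starts at offset 2 + 4 = 6 and occupies 8 bytes.
Bytes at offsets 6..13: 3B 2E AF 4B BE D7 3F 72.
Big-endian: lowest address holds the most-significant byte.
The bytes are already most-significant first: 0x3B2EAF4BBED73F72.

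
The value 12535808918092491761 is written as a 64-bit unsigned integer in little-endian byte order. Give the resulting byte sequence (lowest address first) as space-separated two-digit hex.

F1 AB 13 1F CB 23 F8 AD

12535808918092491761 in hexadecimal, padded to 64 bits, is 0xADF823CB1F13ABF1.
Split into bytes (most-significant first): AD F8 23 CB 1F 13 AB F1.
Little-endian: lowest address holds the least-significant byte.
So at ascending addresses the bytes are F1 AB 13 1F CB 23 F8 AD.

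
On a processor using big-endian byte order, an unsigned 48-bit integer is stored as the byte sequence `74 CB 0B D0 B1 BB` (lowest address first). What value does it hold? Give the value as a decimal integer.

128415425409467

In big-endian order the high byte comes first in memory.
The bytes are already most-significant first: 0x74CB0BD0B1BB.
0x74CB0BD0B1BB = 128415425409467.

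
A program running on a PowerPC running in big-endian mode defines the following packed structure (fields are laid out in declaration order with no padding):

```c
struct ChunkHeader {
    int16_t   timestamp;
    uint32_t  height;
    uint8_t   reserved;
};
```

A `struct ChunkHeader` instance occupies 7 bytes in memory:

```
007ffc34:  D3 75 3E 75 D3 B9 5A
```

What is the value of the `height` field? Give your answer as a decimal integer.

`height` follows `timestamp` (2 bytes), so it starts at byte offset 2 and occupies 4 bytes.
Bytes at offsets 2..5: 3E 75 D3 B9.
Big-endian: lowest address holds the most-significant byte.
The bytes are already most-significant first: 0x3E75D3B9.
0x3E75D3B9 = 1047909305.

1047909305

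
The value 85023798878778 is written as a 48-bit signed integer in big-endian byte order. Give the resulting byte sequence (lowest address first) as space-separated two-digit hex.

4D 54 25 54 62 3A

85023798878778 in hexadecimal, padded to 48 bits, is 0x4D542554623A.
Split into bytes (most-significant first): 4D 54 25 54 62 3A.
Big-endian: lowest address holds the most-significant byte.
So the memory order matches the most-significant-first order: 4D 54 25 54 62 3A.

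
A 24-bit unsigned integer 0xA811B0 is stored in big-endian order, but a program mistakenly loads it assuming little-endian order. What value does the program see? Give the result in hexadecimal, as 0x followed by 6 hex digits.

0xB011A8

Stored big-endian, the bytes at ascending addresses are A8 11 B0.
Read back as little-endian, the first byte is least significant, giving 0xB011A8.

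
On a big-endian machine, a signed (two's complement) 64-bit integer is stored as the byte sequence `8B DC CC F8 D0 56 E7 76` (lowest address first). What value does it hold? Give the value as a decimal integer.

-8368588638541912202

Big-endian stores the most-significant byte at the lowest address.
The bytes are already most-significant first: 0x8BDCCCF8D056E776.
Top bit is set, so as a signed 64-bit value this is 0x8BDCCCF8D056E776 − 2^64 = -8368588638541912202.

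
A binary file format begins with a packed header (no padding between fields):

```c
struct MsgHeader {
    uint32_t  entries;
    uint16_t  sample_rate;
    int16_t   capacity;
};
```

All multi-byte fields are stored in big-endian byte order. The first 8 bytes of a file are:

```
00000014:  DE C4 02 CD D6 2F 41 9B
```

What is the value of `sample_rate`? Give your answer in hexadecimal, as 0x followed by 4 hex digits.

0xD62F

`sample_rate` follows `entries` (4 bytes), so it starts at byte offset 4 and occupies 2 bytes.
Bytes at offsets 4..5: D6 2F.
In big-endian order the high byte comes first in memory.
The bytes are already most-significant first: 0xD62F.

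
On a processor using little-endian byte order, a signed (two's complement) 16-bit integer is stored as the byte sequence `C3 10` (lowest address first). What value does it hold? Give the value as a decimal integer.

In little-endian order the low byte comes first in memory.
Reassemble most-significant byte first: 10 C3 → 0x10C3.
0x10C3 = 4291.

4291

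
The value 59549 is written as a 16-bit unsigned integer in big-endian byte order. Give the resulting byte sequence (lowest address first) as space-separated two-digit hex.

59549 in hexadecimal, padded to 16 bits, is 0xE89D.
Split into bytes (most-significant first): E8 9D.
Big-endian: lowest address holds the most-significant byte.
So the memory order matches the most-significant-first order: E8 9D.

E8 9D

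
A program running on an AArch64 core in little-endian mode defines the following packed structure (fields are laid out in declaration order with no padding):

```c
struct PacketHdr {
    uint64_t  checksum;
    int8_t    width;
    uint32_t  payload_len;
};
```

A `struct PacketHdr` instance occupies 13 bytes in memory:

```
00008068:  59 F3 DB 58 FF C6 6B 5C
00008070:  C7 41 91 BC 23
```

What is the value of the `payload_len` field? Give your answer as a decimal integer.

`payload_len` follows `checksum` (8 B), `width` (1 B), so it starts at offset 8 + 1 = 9 and occupies 4 bytes.
Bytes at offsets 9..12: 41 91 BC 23.
Little-endian stores the least-significant byte at the lowest address.
Reassemble most-significant byte first: 23 BC 91 41 → 0x23BC9141.
0x23BC9141 = 599560513.

599560513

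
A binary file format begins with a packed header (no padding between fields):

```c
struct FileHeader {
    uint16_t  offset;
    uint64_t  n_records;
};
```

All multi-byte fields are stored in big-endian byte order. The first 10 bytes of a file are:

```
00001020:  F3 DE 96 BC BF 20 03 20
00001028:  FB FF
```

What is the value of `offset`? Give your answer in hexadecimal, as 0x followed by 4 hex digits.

`offset` is the first field, at byte offset 0, occupying 2 bytes.
Bytes at offsets 0..1: F3 DE.
Big-endian stores the most-significant byte at the lowest address.
The bytes are already most-significant first: 0xF3DE.

0xF3DE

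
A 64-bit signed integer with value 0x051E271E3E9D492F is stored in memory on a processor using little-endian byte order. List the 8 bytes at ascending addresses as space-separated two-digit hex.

Split into bytes (most-significant first): 05 1E 27 1E 3E 9D 49 2F.
Little-endian: lowest address holds the least-significant byte.
So at ascending addresses the bytes are 2F 49 9D 3E 1E 27 1E 05.

2F 49 9D 3E 1E 27 1E 05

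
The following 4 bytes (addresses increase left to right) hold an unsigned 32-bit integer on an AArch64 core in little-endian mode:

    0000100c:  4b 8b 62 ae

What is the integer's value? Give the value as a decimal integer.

Little-endian stores the least-significant byte at the lowest address.
Reassemble most-significant byte first: AE 62 8B 4B → 0xAE628B4B.
0xAE628B4B = 2925693771.

2925693771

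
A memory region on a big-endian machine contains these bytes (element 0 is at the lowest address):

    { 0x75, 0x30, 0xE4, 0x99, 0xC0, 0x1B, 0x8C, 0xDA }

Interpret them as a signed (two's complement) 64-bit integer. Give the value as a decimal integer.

8444500650323840218

In big-endian order the high byte comes first in memory.
The bytes are already most-significant first: 0x7530E499C01B8CDA.
0x7530E499C01B8CDA = 8444500650323840218.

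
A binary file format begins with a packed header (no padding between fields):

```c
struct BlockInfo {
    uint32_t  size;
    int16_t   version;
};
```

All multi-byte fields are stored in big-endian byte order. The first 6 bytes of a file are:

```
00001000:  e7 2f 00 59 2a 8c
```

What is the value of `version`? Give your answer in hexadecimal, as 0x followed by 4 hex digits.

`version` follows `size` (4 bytes), so it starts at byte offset 4 and occupies 2 bytes.
Bytes at offsets 4..5: 2A 8C.
In big-endian order the high byte comes first in memory.
The bytes are already most-significant first: 0x2A8C.

0x2A8C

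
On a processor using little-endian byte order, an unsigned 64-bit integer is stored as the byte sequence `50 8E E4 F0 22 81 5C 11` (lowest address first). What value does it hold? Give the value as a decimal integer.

Little-endian stores the least-significant byte at the lowest address.
Reassemble most-significant byte first: 11 5C 81 22 F0 E4 8E 50 → 0x115C8122F0E48E50.
0x115C8122F0E48E50 = 1251016783572536912.

1251016783572536912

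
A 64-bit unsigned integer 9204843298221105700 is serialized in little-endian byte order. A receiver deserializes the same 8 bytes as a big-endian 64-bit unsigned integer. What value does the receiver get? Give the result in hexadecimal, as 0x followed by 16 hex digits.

0x24A29ADB352CBE7F

9204843298221105700 in 64-bit hexadecimal is 0x7FBE2C35DB9AA224.
Stored little-endian, the bytes at ascending addresses are 24 A2 9A DB 35 2C BE 7F.
Read back as big-endian, the last byte is least significant, giving 0x24A29ADB352CBE7F.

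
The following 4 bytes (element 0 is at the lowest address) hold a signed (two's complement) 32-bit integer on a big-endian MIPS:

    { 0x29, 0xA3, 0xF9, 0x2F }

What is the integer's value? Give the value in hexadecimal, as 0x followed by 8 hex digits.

In big-endian order the high byte comes first in memory.
The bytes are already most-significant first: 0x29A3F92F.

0x29A3F92F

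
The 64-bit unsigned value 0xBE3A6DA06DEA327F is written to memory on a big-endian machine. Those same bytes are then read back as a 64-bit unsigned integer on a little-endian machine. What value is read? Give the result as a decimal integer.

9165645948216228542

Stored big-endian, the bytes at ascending addresses are BE 3A 6D A0 6D EA 32 7F.
Read back as little-endian, the first byte is least significant, giving 0x7F32EA6DA06D3ABE.
0x7F32EA6DA06D3ABE = 9165645948216228542.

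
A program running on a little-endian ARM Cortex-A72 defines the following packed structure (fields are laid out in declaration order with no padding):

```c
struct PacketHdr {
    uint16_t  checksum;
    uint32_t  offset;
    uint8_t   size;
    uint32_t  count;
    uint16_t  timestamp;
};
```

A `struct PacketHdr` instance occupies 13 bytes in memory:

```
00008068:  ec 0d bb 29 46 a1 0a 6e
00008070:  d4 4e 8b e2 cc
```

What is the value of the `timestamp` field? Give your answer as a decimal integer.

`timestamp` follows `checksum` (2 B), `offset` (4 B), `size` (1 B), `count` (4 B), so it starts at offset 2 + 4 + 1 + 4 = 11 and occupies 2 bytes.
Bytes at offsets 11..12: E2 CC.
In little-endian order the low byte comes first in memory.
Reassemble most-significant byte first: CC E2 → 0xCCE2.
0xCCE2 = 52450.

52450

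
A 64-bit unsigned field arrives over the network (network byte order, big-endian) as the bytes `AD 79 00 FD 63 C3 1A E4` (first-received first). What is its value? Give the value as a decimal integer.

In big-endian order the high byte comes first in memory.
The bytes are already most-significant first: 0xAD7900FD63C31AE4.
0xAD7900FD63C31AE4 = 12500023329043978980.

12500023329043978980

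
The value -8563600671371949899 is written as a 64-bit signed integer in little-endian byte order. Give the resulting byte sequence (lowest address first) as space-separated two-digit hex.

B5 08 94 B0 8F FA 27 89

Two's complement of -8563600671371949899 in 64 bits: 8563600671371949899 = 0x76D805704F6BF74B; invert → 0x8927FA8FB09408B4; add 1 → 0x8927FA8FB09408B5.
Split into bytes (most-significant first): 89 27 FA 8F B0 94 08 B5.
Little-endian stores the least-significant byte at the lowest address.
So at ascending addresses the bytes are B5 08 94 B0 8F FA 27 89.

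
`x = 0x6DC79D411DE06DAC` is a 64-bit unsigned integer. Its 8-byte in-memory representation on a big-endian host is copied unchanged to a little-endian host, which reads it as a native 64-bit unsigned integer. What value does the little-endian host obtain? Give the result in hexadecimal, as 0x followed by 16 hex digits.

Stored big-endian, the bytes at ascending addresses are 6D C7 9D 41 1D E0 6D AC.
Read back as little-endian, the first byte is least significant, giving 0xAC6DE01D419DC76D.

0xAC6DE01D419DC76D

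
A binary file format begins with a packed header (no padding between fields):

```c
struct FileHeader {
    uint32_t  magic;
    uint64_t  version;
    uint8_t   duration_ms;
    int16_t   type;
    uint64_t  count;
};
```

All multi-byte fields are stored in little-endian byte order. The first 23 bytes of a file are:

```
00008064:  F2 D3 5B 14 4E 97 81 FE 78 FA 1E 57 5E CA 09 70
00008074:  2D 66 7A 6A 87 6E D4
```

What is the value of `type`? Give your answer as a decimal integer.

`type` follows `magic` (4 B), `version` (8 B), `duration_ms` (1 B), so it starts at offset 4 + 8 + 1 = 13 and occupies 2 bytes.
Bytes at offsets 13..14: CA 09.
Little-endian: lowest address holds the least-significant byte.
Reassemble most-significant byte first: 09 CA → 0x09CA.
0x09CA = 2506.

2506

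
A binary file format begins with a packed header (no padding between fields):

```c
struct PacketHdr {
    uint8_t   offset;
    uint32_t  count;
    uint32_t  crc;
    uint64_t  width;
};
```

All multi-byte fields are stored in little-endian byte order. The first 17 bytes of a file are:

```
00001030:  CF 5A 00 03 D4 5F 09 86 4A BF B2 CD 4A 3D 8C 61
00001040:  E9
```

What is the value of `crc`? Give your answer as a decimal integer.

1250298207

`crc` follows `offset` (1 B), `count` (4 B), so it starts at offset 1 + 4 = 5 and occupies 4 bytes.
Bytes at offsets 5..8: 5F 09 86 4A.
In little-endian order the low byte comes first in memory.
Reassemble most-significant byte first: 4A 86 09 5F → 0x4A86095F.
0x4A86095F = 1250298207.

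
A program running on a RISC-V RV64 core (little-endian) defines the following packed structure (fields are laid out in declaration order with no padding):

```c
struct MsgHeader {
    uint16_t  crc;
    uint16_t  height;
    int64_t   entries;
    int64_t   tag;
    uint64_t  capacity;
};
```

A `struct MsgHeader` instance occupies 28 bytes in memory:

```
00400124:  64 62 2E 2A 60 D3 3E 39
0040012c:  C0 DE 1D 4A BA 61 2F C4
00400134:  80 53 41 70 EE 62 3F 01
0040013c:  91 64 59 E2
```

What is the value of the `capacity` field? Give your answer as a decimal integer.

`capacity` follows `crc` (2 B), `height` (2 B), `entries` (8 B), `tag` (8 B), so it starts at offset 2 + 2 + 8 + 8 = 20 and occupies 8 bytes.
Bytes at offsets 20..27: EE 62 3F 01 91 64 59 E2.
Little-endian stores the least-significant byte at the lowest address.
Reassemble most-significant byte first: E2 59 64 91 01 3F 62 EE → 0xE2596491013F62EE.
0xE2596491013F62EE = 16310178099452928750.

16310178099452928750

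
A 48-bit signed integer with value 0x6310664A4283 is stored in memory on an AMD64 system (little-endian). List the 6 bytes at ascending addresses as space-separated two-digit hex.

83 42 4A 66 10 63

Split into bytes (most-significant first): 63 10 66 4A 42 83.
Little-endian: lowest address holds the least-significant byte.
So at ascending addresses the bytes are 83 42 4A 66 10 63.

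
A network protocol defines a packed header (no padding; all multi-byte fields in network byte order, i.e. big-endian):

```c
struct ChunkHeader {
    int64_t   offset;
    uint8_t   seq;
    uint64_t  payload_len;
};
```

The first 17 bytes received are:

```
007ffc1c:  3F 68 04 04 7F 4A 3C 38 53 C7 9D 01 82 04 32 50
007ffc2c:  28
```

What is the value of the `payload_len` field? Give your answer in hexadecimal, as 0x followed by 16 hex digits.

`payload_len` follows `offset` (8 B), `seq` (1 B), so it starts at offset 8 + 1 = 9 and occupies 8 bytes.
Bytes at offsets 9..16: C7 9D 01 82 04 32 50 28.
Big-endian: lowest address holds the most-significant byte.
The bytes are already most-significant first: 0xC79D018204325028.

0xC79D018204325028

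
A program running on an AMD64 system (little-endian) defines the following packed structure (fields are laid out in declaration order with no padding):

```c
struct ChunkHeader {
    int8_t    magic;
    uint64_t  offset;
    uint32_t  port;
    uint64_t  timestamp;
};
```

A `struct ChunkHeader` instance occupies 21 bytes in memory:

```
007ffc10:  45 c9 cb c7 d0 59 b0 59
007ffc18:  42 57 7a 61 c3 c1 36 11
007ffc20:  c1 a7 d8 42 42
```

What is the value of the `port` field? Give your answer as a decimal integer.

3277945431

`port` follows `magic` (1 B), `offset` (8 B), so it starts at offset 1 + 8 = 9 and occupies 4 bytes.
Bytes at offsets 9..12: 57 7A 61 C3.
In little-endian order the low byte comes first in memory.
Reassemble most-significant byte first: C3 61 7A 57 → 0xC3617A57.
0xC3617A57 = 3277945431.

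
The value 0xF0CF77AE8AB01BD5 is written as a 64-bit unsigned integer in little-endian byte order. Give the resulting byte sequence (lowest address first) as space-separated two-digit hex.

Split into bytes (most-significant first): F0 CF 77 AE 8A B0 1B D5.
Little-endian stores the least-significant byte at the lowest address.
So at ascending addresses the bytes are D5 1B B0 8A AE 77 CF F0.

D5 1B B0 8A AE 77 CF F0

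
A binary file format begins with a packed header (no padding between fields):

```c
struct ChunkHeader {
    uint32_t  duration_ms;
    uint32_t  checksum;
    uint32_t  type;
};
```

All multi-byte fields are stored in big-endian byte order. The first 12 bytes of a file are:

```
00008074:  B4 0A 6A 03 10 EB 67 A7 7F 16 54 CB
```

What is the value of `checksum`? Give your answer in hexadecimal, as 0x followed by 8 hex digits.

`checksum` follows `duration_ms` (4 bytes), so it starts at byte offset 4 and occupies 4 bytes.
Bytes at offsets 4..7: 10 EB 67 A7.
Big-endian: lowest address holds the most-significant byte.
The bytes are already most-significant first: 0x10EB67A7.

0x10EB67A7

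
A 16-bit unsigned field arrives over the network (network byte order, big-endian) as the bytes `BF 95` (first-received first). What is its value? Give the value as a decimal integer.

Big-endian stores the most-significant byte at the lowest address.
The bytes are already most-significant first: 0xBF95.
0xBF95 = 49045.

49045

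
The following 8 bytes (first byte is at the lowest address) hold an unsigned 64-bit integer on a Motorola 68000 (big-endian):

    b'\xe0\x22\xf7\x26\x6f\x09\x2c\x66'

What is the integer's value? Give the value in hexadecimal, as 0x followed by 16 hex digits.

Big-endian: lowest address holds the most-significant byte.
The bytes are already most-significant first: 0xE022F7266F092C66.

0xE022F7266F092C66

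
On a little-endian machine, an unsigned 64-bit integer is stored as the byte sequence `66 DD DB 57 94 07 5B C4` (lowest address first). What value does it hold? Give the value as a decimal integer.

Little-endian stores the least-significant byte at the lowest address.
Reassemble most-significant byte first: C4 5B 07 94 57 DB DD 66 → 0xC45B079457DBDD66.
0xC45B079457DBDD66 = 14148910988025126246.

14148910988025126246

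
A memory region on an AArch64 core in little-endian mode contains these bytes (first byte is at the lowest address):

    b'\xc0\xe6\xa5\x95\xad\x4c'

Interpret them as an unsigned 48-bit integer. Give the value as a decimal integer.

84308423730880

In little-endian order the low byte comes first in memory.
Reassemble most-significant byte first: 4C AD 95 A5 E6 C0 → 0x4CAD95A5E6C0.
0x4CAD95A5E6C0 = 84308423730880.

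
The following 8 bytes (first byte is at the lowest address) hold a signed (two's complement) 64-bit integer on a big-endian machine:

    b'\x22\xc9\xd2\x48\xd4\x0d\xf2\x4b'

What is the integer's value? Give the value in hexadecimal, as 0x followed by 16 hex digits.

0x22C9D248D40DF24B

Big-endian stores the most-significant byte at the lowest address.
The bytes are already most-significant first: 0x22C9D248D40DF24B.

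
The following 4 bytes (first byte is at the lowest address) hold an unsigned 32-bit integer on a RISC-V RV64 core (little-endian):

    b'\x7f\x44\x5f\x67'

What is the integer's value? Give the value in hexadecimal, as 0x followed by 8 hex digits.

0x675F447F

Little-endian stores the least-significant byte at the lowest address.
Reassemble most-significant byte first: 67 5F 44 7F → 0x675F447F.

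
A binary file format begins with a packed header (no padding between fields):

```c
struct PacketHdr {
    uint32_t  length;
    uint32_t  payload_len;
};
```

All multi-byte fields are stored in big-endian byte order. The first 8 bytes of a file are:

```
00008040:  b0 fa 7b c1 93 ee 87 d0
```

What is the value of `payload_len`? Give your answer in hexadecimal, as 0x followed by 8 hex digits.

`payload_len` follows `length` (4 bytes), so it starts at byte offset 4 and occupies 4 bytes.
Bytes at offsets 4..7: 93 EE 87 D0.
Big-endian stores the most-significant byte at the lowest address.
The bytes are already most-significant first: 0x93EE87D0.

0x93EE87D0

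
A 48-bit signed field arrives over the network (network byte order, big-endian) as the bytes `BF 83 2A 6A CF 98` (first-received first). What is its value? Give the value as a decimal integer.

Big-endian: lowest address holds the most-significant byte.
The bytes are already most-significant first: 0xBF832A6ACF98.
Top bit is set, so as a signed 48-bit value this is 0xBF832A6ACF98 − 2^48 = -70904903446632.

-70904903446632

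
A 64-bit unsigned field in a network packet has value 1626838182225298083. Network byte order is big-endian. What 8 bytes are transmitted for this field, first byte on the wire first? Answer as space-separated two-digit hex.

16 93 B0 B5 16 94 C2 A3

1626838182225298083 in hexadecimal, padded to 64 bits, is 0x1693B0B51694C2A3.
Split into bytes (most-significant first): 16 93 B0 B5 16 94 C2 A3.
In big-endian order the high byte comes first in memory.
So the memory order matches the most-significant-first order: 16 93 B0 B5 16 94 C2 A3.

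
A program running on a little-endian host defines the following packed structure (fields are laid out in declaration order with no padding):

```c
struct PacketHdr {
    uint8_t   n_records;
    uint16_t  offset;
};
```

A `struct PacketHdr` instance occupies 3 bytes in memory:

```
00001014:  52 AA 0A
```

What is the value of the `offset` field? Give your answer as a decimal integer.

`offset` follows `n_records` (1 byte), so it starts at byte offset 1 and occupies 2 bytes.
Bytes at offsets 1..2: AA 0A.
Little-endian stores the least-significant byte at the lowest address.
Reassemble most-significant byte first: 0A AA → 0x0AAA.
0x0AAA = 2730.

2730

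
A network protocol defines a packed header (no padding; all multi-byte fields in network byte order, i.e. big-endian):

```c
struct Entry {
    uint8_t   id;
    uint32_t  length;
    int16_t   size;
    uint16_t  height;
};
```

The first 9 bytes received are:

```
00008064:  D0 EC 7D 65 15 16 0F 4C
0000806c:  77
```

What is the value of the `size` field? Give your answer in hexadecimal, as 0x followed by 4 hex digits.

`size` follows `id` (1 B), `length` (4 B), so it starts at offset 1 + 4 = 5 and occupies 2 bytes.
Bytes at offsets 5..6: 16 0F.
Big-endian: lowest address holds the most-significant byte.
The bytes are already most-significant first: 0x160F.

0x160F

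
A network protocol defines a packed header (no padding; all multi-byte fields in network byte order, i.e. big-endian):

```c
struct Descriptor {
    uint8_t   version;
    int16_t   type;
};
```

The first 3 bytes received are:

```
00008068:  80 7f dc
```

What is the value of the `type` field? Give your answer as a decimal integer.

32732

`type` follows `version` (1 byte), so it starts at byte offset 1 and occupies 2 bytes.
Bytes at offsets 1..2: 7F DC.
Big-endian stores the most-significant byte at the lowest address.
The bytes are already most-significant first: 0x7FDC.
0x7FDC = 32732.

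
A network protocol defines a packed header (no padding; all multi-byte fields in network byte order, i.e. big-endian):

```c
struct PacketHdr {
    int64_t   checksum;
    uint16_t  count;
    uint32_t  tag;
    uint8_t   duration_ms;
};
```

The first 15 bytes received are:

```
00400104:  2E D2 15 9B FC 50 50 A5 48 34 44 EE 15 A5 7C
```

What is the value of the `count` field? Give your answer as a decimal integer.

18484

`count` follows `checksum` (8 bytes), so it starts at byte offset 8 and occupies 2 bytes.
Bytes at offsets 8..9: 48 34.
Big-endian stores the most-significant byte at the lowest address.
The bytes are already most-significant first: 0x4834.
0x4834 = 18484.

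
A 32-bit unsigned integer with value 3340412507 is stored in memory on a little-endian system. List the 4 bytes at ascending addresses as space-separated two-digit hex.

3340412507 in hexadecimal, padded to 32 bits, is 0xC71AA65B.
Split into bytes (most-significant first): C7 1A A6 5B.
Little-endian: lowest address holds the least-significant byte.
So at ascending addresses the bytes are 5B A6 1A C7.

5B A6 1A C7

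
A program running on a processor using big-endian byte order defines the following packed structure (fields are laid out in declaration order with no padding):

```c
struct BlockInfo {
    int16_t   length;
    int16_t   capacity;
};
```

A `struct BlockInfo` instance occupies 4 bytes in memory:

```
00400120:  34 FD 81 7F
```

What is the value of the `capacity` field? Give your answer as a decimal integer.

-32385

`capacity` follows `length` (2 bytes), so it starts at byte offset 2 and occupies 2 bytes.
Bytes at offsets 2..3: 81 7F.
Big-endian stores the most-significant byte at the lowest address.
The bytes are already most-significant first: 0x817F.
Top bit is set, so as a signed 16-bit value this is 0x817F − 2^16 = -32385.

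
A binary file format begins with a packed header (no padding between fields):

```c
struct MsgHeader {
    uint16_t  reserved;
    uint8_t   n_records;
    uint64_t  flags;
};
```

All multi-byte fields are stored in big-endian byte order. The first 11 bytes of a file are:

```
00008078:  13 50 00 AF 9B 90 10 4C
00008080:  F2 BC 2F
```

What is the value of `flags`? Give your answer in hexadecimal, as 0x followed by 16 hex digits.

`flags` follows `reserved` (2 B), `n_records` (1 B), so it starts at offset 2 + 1 = 3 and occupies 8 bytes.
Bytes at offsets 3..10: AF 9B 90 10 4C F2 BC 2F.
Big-endian: lowest address holds the most-significant byte.
The bytes are already most-significant first: 0xAF9B90104CF2BC2F.

0xAF9B90104CF2BC2F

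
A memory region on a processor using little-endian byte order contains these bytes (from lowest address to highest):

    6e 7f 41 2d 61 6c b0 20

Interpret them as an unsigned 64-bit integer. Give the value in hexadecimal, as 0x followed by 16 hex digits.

0x20B06C612D417F6E

Little-endian stores the least-significant byte at the lowest address.
Reassemble most-significant byte first: 20 B0 6C 61 2D 41 7F 6E → 0x20B06C612D417F6E.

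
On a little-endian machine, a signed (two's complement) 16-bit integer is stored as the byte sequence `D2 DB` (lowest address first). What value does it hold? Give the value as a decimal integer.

-9262

Little-endian: lowest address holds the least-significant byte.
Reassemble most-significant byte first: DB D2 → 0xDBD2.
Top bit is set, so as a signed 16-bit value this is 0xDBD2 − 2^16 = -9262.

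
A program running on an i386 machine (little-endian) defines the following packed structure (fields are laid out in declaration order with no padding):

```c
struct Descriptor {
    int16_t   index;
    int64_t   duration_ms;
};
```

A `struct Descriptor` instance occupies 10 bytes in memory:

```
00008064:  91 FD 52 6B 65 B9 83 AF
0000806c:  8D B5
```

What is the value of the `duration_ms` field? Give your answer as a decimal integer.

`duration_ms` follows `index` (2 bytes), so it starts at byte offset 2 and occupies 8 bytes.
Bytes at offsets 2..9: 52 6B 65 B9 83 AF 8D B5.
In little-endian order the low byte comes first in memory.
Reassemble most-significant byte first: B5 8D AF 83 B9 65 6B 52 → 0xB58DAF83B9656B52.
Top bit is set, so as a signed 64-bit value this is 0xB58DAF83B9656B52 − 2^64 = -5364438600842384558.

-5364438600842384558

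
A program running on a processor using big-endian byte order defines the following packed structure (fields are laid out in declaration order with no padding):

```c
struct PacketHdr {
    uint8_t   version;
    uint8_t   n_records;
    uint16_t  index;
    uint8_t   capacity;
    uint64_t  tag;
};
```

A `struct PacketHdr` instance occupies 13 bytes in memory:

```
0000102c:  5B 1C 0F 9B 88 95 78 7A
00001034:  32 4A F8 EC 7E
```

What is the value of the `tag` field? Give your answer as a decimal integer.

`tag` follows `version` (1 B), `n_records` (1 B), `index` (2 B), `capacity` (1 B), so it starts at offset 1 + 1 + 2 + 1 = 5 and occupies 8 bytes.
Bytes at offsets 5..12: 95 78 7A 32 4A F8 EC 7E.
Big-endian stores the most-significant byte at the lowest address.
The bytes are already most-significant first: 0x95787A324AF8EC7E.
0x95787A324AF8EC7E = 10770492865281322110.

10770492865281322110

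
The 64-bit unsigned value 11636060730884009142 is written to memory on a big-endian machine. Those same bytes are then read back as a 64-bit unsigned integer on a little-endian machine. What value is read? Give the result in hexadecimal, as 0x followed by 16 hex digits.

0xB6AC369195977BA1

11636060730884009142 in 64-bit hexadecimal is 0xA17B97959136ACB6.
Stored big-endian, the bytes at ascending addresses are A1 7B 97 95 91 36 AC B6.
Read back as little-endian, the first byte is least significant, giving 0xB6AC369195977BA1.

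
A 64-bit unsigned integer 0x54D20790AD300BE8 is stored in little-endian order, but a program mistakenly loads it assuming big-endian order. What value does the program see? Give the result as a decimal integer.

16720511563547005524

Stored little-endian, the bytes at ascending addresses are E8 0B 30 AD 90 07 D2 54.
Read back as big-endian, the last byte is least significant, giving 0xE80B30AD9007D254.
0xE80B30AD9007D254 = 16720511563547005524.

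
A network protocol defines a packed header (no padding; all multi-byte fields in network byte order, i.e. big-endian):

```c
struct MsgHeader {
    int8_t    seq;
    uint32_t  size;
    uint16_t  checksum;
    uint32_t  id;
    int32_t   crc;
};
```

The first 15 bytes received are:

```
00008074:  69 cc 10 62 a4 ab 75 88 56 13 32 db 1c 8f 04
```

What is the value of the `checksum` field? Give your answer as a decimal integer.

`checksum` follows `seq` (1 B), `size` (4 B), so it starts at offset 1 + 4 = 5 and occupies 2 bytes.
Bytes at offsets 5..6: AB 75.
Big-endian: lowest address holds the most-significant byte.
The bytes are already most-significant first: 0xAB75.
0xAB75 = 43893.

43893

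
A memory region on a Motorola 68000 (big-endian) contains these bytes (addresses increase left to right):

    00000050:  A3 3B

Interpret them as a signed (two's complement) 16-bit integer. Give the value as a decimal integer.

-23749

Big-endian: lowest address holds the most-significant byte.
The bytes are already most-significant first: 0xA33B.
Top bit is set, so as a signed 16-bit value this is 0xA33B − 2^16 = -23749.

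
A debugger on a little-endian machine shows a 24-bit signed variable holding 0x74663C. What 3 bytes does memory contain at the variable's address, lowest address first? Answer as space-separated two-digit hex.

3C 66 74

Split into bytes (most-significant first): 74 66 3C.
Little-endian stores the least-significant byte at the lowest address.
So at ascending addresses the bytes are 3C 66 74.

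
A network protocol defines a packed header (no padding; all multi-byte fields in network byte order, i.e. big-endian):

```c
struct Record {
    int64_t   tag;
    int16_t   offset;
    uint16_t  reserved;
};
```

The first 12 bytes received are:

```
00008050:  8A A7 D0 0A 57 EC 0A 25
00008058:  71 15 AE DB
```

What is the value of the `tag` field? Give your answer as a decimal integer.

-8455561032521479643

`tag` is the first field, at byte offset 0, occupying 8 bytes.
Bytes at offsets 0..7: 8A A7 D0 0A 57 EC 0A 25.
Big-endian: lowest address holds the most-significant byte.
The bytes are already most-significant first: 0x8AA7D00A57EC0A25.
Top bit is set, so as a signed 64-bit value this is 0x8AA7D00A57EC0A25 − 2^64 = -8455561032521479643.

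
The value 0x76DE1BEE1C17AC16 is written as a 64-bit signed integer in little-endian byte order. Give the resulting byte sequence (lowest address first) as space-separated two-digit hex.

16 AC 17 1C EE 1B DE 76

Split into bytes (most-significant first): 76 DE 1B EE 1C 17 AC 16.
Little-endian: lowest address holds the least-significant byte.
So at ascending addresses the bytes are 16 AC 17 1C EE 1B DE 76.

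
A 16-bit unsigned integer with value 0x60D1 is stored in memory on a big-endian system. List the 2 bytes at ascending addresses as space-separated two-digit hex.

Split into bytes (most-significant first): 60 D1.
Big-endian stores the most-significant byte at the lowest address.
So the memory order matches the most-significant-first order: 60 D1.

60 D1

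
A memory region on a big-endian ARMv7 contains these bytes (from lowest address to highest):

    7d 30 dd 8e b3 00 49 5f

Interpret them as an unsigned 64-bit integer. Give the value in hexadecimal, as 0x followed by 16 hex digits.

0x7D30DD8EB300495F

In big-endian order the high byte comes first in memory.
The bytes are already most-significant first: 0x7D30DD8EB300495F.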